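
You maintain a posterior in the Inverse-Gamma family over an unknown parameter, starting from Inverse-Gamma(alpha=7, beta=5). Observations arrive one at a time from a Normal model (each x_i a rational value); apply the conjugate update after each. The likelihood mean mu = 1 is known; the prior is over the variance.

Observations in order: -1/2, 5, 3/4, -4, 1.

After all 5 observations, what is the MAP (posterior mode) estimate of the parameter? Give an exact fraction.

obs 1: x=-1/2 → posterior Inverse-Gamma(15/2, 49/8)
obs 2: x=5 → posterior Inverse-Gamma(8, 113/8)
obs 3: x=3/4 → posterior Inverse-Gamma(17/2, 453/32)
obs 4: x=-4 → posterior Inverse-Gamma(9, 853/32)
obs 5: x=1 → posterior Inverse-Gamma(19/2, 853/32)

853/336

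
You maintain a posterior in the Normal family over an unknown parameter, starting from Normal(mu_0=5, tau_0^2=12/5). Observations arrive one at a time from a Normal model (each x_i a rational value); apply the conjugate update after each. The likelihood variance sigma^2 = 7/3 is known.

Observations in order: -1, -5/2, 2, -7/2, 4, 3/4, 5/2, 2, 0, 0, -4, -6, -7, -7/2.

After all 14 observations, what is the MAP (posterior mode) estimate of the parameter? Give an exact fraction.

obs 1: x=-1 → posterior Normal(139/71, 84/71)
obs 2: x=-5/2 → posterior Normal(49/107, 84/107)
obs 3: x=2 → posterior Normal(11/13, 84/143)
obs 4: x=-7/2 → posterior Normal(-5/179, 84/179)
obs 5: x=4 → posterior Normal(139/215, 84/215)
obs 6: x=3/4 → posterior Normal(166/251, 84/251)
obs 7: x=5/2 → posterior Normal(256/287, 12/41)
obs 8: x=2 → posterior Normal(328/323, 84/323)
obs 9: x=0 → posterior Normal(328/359, 84/359)
obs 10: x=0 → posterior Normal(328/395, 84/395)
obs 11: x=-4 → posterior Normal(184/431, 84/431)
obs 12: x=-6 → posterior Normal(-32/467, 84/467)
obs 13: x=-7 → posterior Normal(-284/503, 84/503)
obs 14: x=-7/2 → posterior Normal(-410/539, 12/77)

-410/539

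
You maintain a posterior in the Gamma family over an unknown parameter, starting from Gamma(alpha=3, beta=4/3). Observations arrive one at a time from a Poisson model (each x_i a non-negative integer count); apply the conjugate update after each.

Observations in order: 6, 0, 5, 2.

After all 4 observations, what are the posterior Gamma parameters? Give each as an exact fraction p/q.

alpha=16, beta=16/3

obs 1: x=6 → posterior Gamma(9, 7/3)
obs 2: x=0 → posterior Gamma(9, 10/3)
obs 3: x=5 → posterior Gamma(14, 13/3)
obs 4: x=2 → posterior Gamma(16, 16/3)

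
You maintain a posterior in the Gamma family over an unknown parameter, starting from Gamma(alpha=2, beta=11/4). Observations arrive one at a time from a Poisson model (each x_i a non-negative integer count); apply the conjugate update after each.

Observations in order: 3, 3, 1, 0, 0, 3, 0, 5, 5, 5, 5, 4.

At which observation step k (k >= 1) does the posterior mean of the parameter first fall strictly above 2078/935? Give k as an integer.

obs 1: x=3 → posterior Gamma(5, 15/4)
obs 2: x=3 → posterior Gamma(8, 19/4)
obs 3: x=1 → posterior Gamma(9, 23/4)
obs 4: x=0 → posterior Gamma(9, 27/4)
obs 5: x=0 → posterior Gamma(9, 31/4)
obs 6: x=3 → posterior Gamma(12, 35/4)
obs 7: x=0 → posterior Gamma(12, 39/4)
obs 8: x=5 → posterior Gamma(17, 43/4)
obs 9: x=5 → posterior Gamma(22, 47/4)
obs 10: x=5 → posterior Gamma(27, 51/4)
obs 11: x=5 → posterior Gamma(32, 55/4)
obs 12: x=4 → posterior Gamma(36, 59/4)

k = 11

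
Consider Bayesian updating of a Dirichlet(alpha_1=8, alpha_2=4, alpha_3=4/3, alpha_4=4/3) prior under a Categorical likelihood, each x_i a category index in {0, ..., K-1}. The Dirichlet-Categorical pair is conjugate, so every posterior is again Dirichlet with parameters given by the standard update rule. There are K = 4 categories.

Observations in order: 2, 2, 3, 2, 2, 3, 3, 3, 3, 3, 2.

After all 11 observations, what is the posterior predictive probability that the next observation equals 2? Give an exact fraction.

19/77

obs 1: x=2 → posterior Dirichlet(8, 4, 7/3, 4/3)
obs 2: x=2 → posterior Dirichlet(8, 4, 10/3, 4/3)
obs 3: x=3 → posterior Dirichlet(8, 4, 10/3, 7/3)
obs 4: x=2 → posterior Dirichlet(8, 4, 13/3, 7/3)
obs 5: x=2 → posterior Dirichlet(8, 4, 16/3, 7/3)
obs 6: x=3 → posterior Dirichlet(8, 4, 16/3, 10/3)
obs 7: x=3 → posterior Dirichlet(8, 4, 16/3, 13/3)
obs 8: x=3 → posterior Dirichlet(8, 4, 16/3, 16/3)
obs 9: x=3 → posterior Dirichlet(8, 4, 16/3, 19/3)
obs 10: x=3 → posterior Dirichlet(8, 4, 16/3, 22/3)
obs 11: x=2 → posterior Dirichlet(8, 4, 19/3, 22/3)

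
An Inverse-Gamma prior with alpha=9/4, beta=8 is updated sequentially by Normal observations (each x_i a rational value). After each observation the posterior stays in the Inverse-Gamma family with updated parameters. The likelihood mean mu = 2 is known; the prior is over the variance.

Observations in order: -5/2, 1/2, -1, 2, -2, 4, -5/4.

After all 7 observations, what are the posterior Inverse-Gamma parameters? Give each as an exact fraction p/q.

alpha=23/4, beta=1249/32

obs 1: x=-5/2 → posterior Inverse-Gamma(11/4, 145/8)
obs 2: x=1/2 → posterior Inverse-Gamma(13/4, 77/4)
obs 3: x=-1 → posterior Inverse-Gamma(15/4, 95/4)
obs 4: x=2 → posterior Inverse-Gamma(17/4, 95/4)
obs 5: x=-2 → posterior Inverse-Gamma(19/4, 127/4)
obs 6: x=4 → posterior Inverse-Gamma(21/4, 135/4)
obs 7: x=-5/4 → posterior Inverse-Gamma(23/4, 1249/32)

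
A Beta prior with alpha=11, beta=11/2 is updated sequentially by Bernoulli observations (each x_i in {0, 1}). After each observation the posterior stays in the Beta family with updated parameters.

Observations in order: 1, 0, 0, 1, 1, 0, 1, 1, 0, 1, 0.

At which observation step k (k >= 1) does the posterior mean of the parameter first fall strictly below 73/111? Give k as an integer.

k = 2

obs 1: x=1 → posterior Beta(12, 11/2)
obs 2: x=0 → posterior Beta(12, 13/2)
obs 3: x=0 → posterior Beta(12, 15/2)
obs 4: x=1 → posterior Beta(13, 15/2)
obs 5: x=1 → posterior Beta(14, 15/2)
obs 6: x=0 → posterior Beta(14, 17/2)
obs 7: x=1 → posterior Beta(15, 17/2)
obs 8: x=1 → posterior Beta(16, 17/2)
obs 9: x=0 → posterior Beta(16, 19/2)
obs 10: x=1 → posterior Beta(17, 19/2)
obs 11: x=0 → posterior Beta(17, 21/2)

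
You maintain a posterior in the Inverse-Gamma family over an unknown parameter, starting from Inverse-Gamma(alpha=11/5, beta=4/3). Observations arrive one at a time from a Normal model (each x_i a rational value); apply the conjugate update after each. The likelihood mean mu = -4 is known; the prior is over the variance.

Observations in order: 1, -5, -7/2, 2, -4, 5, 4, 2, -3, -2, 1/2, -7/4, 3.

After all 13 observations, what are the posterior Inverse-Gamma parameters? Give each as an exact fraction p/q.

obs 1: x=1 → posterior Inverse-Gamma(27/10, 83/6)
obs 2: x=-5 → posterior Inverse-Gamma(16/5, 43/3)
obs 3: x=-7/2 → posterior Inverse-Gamma(37/10, 347/24)
obs 4: x=2 → posterior Inverse-Gamma(21/5, 779/24)
obs 5: x=-4 → posterior Inverse-Gamma(47/10, 779/24)
obs 6: x=5 → posterior Inverse-Gamma(26/5, 1751/24)
obs 7: x=4 → posterior Inverse-Gamma(57/10, 2519/24)
obs 8: x=2 → posterior Inverse-Gamma(31/5, 2951/24)
obs 9: x=-3 → posterior Inverse-Gamma(67/10, 2963/24)
obs 10: x=-2 → posterior Inverse-Gamma(36/5, 3011/24)
obs 11: x=1/2 → posterior Inverse-Gamma(77/10, 1627/12)
obs 12: x=-7/4 → posterior Inverse-Gamma(41/5, 13259/96)
obs 13: x=3 → posterior Inverse-Gamma(87/10, 15611/96)

alpha=87/10, beta=15611/96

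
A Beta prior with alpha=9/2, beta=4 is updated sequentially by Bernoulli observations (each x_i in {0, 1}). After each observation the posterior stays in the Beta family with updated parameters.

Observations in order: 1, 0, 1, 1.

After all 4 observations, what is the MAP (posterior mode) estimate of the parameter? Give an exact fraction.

13/21

obs 1: x=1 → posterior Beta(11/2, 4)
obs 2: x=0 → posterior Beta(11/2, 5)
obs 3: x=1 → posterior Beta(13/2, 5)
obs 4: x=1 → posterior Beta(15/2, 5)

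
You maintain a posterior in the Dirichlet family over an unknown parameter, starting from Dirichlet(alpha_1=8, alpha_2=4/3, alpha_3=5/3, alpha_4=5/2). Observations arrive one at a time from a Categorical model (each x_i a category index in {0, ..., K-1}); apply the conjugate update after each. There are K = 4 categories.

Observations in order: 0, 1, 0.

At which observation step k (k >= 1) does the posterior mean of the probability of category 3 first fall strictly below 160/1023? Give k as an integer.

obs 1: x=0 → posterior Dirichlet(9, 4/3, 5/3, 5/2)
obs 2: x=1 → posterior Dirichlet(9, 7/3, 5/3, 5/2)
obs 3: x=0 → posterior Dirichlet(10, 7/3, 5/3, 5/2)

k = 3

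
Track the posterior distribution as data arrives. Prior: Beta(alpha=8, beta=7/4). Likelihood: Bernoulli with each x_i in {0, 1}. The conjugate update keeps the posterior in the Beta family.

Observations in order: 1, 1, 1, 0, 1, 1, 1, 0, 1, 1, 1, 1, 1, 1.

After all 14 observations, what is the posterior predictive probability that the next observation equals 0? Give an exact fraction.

3/19

obs 1: x=1 → posterior Beta(9, 7/4)
obs 2: x=1 → posterior Beta(10, 7/4)
obs 3: x=1 → posterior Beta(11, 7/4)
obs 4: x=0 → posterior Beta(11, 11/4)
obs 5: x=1 → posterior Beta(12, 11/4)
obs 6: x=1 → posterior Beta(13, 11/4)
obs 7: x=1 → posterior Beta(14, 11/4)
obs 8: x=0 → posterior Beta(14, 15/4)
obs 9: x=1 → posterior Beta(15, 15/4)
obs 10: x=1 → posterior Beta(16, 15/4)
obs 11: x=1 → posterior Beta(17, 15/4)
obs 12: x=1 → posterior Beta(18, 15/4)
obs 13: x=1 → posterior Beta(19, 15/4)
obs 14: x=1 → posterior Beta(20, 15/4)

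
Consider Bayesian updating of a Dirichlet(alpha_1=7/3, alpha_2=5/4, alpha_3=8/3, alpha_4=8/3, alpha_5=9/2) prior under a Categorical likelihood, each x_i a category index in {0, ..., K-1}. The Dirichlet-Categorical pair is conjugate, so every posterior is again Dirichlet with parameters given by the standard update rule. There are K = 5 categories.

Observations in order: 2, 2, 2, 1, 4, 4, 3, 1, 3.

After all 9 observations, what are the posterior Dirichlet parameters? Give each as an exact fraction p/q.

obs 1: x=2 → posterior Dirichlet(7/3, 5/4, 11/3, 8/3, 9/2)
obs 2: x=2 → posterior Dirichlet(7/3, 5/4, 14/3, 8/3, 9/2)
obs 3: x=2 → posterior Dirichlet(7/3, 5/4, 17/3, 8/3, 9/2)
obs 4: x=1 → posterior Dirichlet(7/3, 9/4, 17/3, 8/3, 9/2)
obs 5: x=4 → posterior Dirichlet(7/3, 9/4, 17/3, 8/3, 11/2)
obs 6: x=4 → posterior Dirichlet(7/3, 9/4, 17/3, 8/3, 13/2)
obs 7: x=3 → posterior Dirichlet(7/3, 9/4, 17/3, 11/3, 13/2)
obs 8: x=1 → posterior Dirichlet(7/3, 13/4, 17/3, 11/3, 13/2)
obs 9: x=3 → posterior Dirichlet(7/3, 13/4, 17/3, 14/3, 13/2)

alpha_1=7/3, alpha_2=13/4, alpha_3=17/3, alpha_4=14/3, alpha_5=13/2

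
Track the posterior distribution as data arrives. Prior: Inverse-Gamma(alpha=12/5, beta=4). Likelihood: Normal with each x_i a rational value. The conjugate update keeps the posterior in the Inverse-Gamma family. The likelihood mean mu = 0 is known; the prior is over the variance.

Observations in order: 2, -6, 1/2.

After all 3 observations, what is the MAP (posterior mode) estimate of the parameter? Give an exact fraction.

965/196

obs 1: x=2 → posterior Inverse-Gamma(29/10, 6)
obs 2: x=-6 → posterior Inverse-Gamma(17/5, 24)
obs 3: x=1/2 → posterior Inverse-Gamma(39/10, 193/8)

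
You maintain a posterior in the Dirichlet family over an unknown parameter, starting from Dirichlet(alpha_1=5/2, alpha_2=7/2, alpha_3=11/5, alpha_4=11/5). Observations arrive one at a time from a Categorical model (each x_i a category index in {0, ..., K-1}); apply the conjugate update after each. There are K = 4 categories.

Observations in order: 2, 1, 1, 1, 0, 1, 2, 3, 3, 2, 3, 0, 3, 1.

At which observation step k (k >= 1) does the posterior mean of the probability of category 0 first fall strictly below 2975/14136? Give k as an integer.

obs 1: x=2 → posterior Dirichlet(5/2, 7/2, 16/5, 11/5)
obs 2: x=1 → posterior Dirichlet(5/2, 9/2, 16/5, 11/5)
obs 3: x=1 → posterior Dirichlet(5/2, 11/2, 16/5, 11/5)
obs 4: x=1 → posterior Dirichlet(5/2, 13/2, 16/5, 11/5)
obs 5: x=0 → posterior Dirichlet(7/2, 13/2, 16/5, 11/5)
obs 6: x=1 → posterior Dirichlet(7/2, 15/2, 16/5, 11/5)
obs 7: x=2 → posterior Dirichlet(7/2, 15/2, 21/5, 11/5)
obs 8: x=3 → posterior Dirichlet(7/2, 15/2, 21/5, 16/5)
obs 9: x=3 → posterior Dirichlet(7/2, 15/2, 21/5, 21/5)
obs 10: x=2 → posterior Dirichlet(7/2, 15/2, 26/5, 21/5)
obs 11: x=3 → posterior Dirichlet(7/2, 15/2, 26/5, 26/5)
obs 12: x=0 → posterior Dirichlet(9/2, 15/2, 26/5, 26/5)
obs 13: x=3 → posterior Dirichlet(9/2, 15/2, 26/5, 31/5)
obs 14: x=1 → posterior Dirichlet(9/2, 17/2, 26/5, 31/5)

k = 2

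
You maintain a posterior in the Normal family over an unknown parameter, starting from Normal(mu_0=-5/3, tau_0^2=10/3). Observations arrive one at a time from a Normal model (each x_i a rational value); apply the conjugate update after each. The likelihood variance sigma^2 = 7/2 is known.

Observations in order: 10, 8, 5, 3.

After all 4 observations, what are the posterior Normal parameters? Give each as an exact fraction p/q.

mu_0=485/101, tau_0^2=70/101

obs 1: x=10 → posterior Normal(165/41, 70/41)
obs 2: x=8 → posterior Normal(325/61, 70/61)
obs 3: x=5 → posterior Normal(425/81, 70/81)
obs 4: x=3 → posterior Normal(485/101, 70/101)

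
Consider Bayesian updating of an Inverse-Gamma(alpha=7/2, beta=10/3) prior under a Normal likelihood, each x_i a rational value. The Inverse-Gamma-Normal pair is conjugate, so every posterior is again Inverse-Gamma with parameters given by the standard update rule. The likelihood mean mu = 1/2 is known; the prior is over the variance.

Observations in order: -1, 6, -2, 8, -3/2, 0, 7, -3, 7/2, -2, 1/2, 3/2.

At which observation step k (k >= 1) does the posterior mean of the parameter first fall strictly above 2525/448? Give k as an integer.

obs 1: x=-1 → posterior Inverse-Gamma(4, 107/24)
obs 2: x=6 → posterior Inverse-Gamma(9/2, 235/12)
obs 3: x=-2 → posterior Inverse-Gamma(5, 545/24)
obs 4: x=8 → posterior Inverse-Gamma(11/2, 305/6)
obs 5: x=-3/2 → posterior Inverse-Gamma(6, 317/6)
obs 6: x=0 → posterior Inverse-Gamma(13/2, 1271/24)
obs 7: x=7 → posterior Inverse-Gamma(7, 889/12)
obs 8: x=-3 → posterior Inverse-Gamma(15/2, 1925/24)
obs 9: x=7/2 → posterior Inverse-Gamma(8, 2033/24)
obs 10: x=-2 → posterior Inverse-Gamma(17/2, 527/6)
obs 11: x=1/2 → posterior Inverse-Gamma(9, 527/6)
obs 12: x=3/2 → posterior Inverse-Gamma(19/2, 265/3)

k = 3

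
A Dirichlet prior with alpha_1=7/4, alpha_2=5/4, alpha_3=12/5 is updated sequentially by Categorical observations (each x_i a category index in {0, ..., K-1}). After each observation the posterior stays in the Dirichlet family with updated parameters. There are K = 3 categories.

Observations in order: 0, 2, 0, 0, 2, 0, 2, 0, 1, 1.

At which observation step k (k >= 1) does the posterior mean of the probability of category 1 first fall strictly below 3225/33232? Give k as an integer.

obs 1: x=0 → posterior Dirichlet(11/4, 5/4, 12/5)
obs 2: x=2 → posterior Dirichlet(11/4, 5/4, 17/5)
obs 3: x=0 → posterior Dirichlet(15/4, 5/4, 17/5)
obs 4: x=0 → posterior Dirichlet(19/4, 5/4, 17/5)
obs 5: x=2 → posterior Dirichlet(19/4, 5/4, 22/5)
obs 6: x=0 → posterior Dirichlet(23/4, 5/4, 22/5)
obs 7: x=2 → posterior Dirichlet(23/4, 5/4, 27/5)
obs 8: x=0 → posterior Dirichlet(27/4, 5/4, 27/5)
obs 9: x=1 → posterior Dirichlet(27/4, 9/4, 27/5)
obs 10: x=1 → posterior Dirichlet(27/4, 13/4, 27/5)

k = 8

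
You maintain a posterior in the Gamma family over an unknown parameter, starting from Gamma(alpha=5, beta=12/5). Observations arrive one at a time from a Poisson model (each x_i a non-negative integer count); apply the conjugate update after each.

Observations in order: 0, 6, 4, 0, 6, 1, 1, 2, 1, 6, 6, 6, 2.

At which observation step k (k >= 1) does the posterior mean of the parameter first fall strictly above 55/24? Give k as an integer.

k = 2

obs 1: x=0 → posterior Gamma(5, 17/5)
obs 2: x=6 → posterior Gamma(11, 22/5)
obs 3: x=4 → posterior Gamma(15, 27/5)
obs 4: x=0 → posterior Gamma(15, 32/5)
obs 5: x=6 → posterior Gamma(21, 37/5)
obs 6: x=1 → posterior Gamma(22, 42/5)
obs 7: x=1 → posterior Gamma(23, 47/5)
obs 8: x=2 → posterior Gamma(25, 52/5)
obs 9: x=1 → posterior Gamma(26, 57/5)
obs 10: x=6 → posterior Gamma(32, 62/5)
obs 11: x=6 → posterior Gamma(38, 67/5)
obs 12: x=6 → posterior Gamma(44, 72/5)
obs 13: x=2 → posterior Gamma(46, 77/5)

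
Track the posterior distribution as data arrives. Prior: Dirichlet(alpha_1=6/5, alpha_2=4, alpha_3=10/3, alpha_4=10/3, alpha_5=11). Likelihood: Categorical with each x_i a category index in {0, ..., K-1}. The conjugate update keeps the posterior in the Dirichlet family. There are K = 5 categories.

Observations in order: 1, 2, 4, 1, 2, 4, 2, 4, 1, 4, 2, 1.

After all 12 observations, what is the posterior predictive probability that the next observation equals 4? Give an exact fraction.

obs 1: x=1 → posterior Dirichlet(6/5, 5, 10/3, 10/3, 11)
obs 2: x=2 → posterior Dirichlet(6/5, 5, 13/3, 10/3, 11)
obs 3: x=4 → posterior Dirichlet(6/5, 5, 13/3, 10/3, 12)
obs 4: x=1 → posterior Dirichlet(6/5, 6, 13/3, 10/3, 12)
obs 5: x=2 → posterior Dirichlet(6/5, 6, 16/3, 10/3, 12)
obs 6: x=4 → posterior Dirichlet(6/5, 6, 16/3, 10/3, 13)
obs 7: x=2 → posterior Dirichlet(6/5, 6, 19/3, 10/3, 13)
obs 8: x=4 → posterior Dirichlet(6/5, 6, 19/3, 10/3, 14)
obs 9: x=1 → posterior Dirichlet(6/5, 7, 19/3, 10/3, 14)
obs 10: x=4 → posterior Dirichlet(6/5, 7, 19/3, 10/3, 15)
obs 11: x=2 → posterior Dirichlet(6/5, 7, 22/3, 10/3, 15)
obs 12: x=1 → posterior Dirichlet(6/5, 8, 22/3, 10/3, 15)

225/523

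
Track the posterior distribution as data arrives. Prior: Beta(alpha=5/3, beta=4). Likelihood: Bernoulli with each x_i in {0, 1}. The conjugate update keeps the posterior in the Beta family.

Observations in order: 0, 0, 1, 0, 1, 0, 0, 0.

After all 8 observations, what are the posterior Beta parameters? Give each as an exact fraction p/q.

obs 1: x=0 → posterior Beta(5/3, 5)
obs 2: x=0 → posterior Beta(5/3, 6)
obs 3: x=1 → posterior Beta(8/3, 6)
obs 4: x=0 → posterior Beta(8/3, 7)
obs 5: x=1 → posterior Beta(11/3, 7)
obs 6: x=0 → posterior Beta(11/3, 8)
obs 7: x=0 → posterior Beta(11/3, 9)
obs 8: x=0 → posterior Beta(11/3, 10)

alpha=11/3, beta=10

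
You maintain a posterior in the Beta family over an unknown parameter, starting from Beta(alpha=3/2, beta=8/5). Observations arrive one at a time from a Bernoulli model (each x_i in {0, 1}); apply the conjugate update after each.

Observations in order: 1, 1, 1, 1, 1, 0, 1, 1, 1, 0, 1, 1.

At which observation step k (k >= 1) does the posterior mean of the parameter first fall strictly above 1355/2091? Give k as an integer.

k = 2

obs 1: x=1 → posterior Beta(5/2, 8/5)
obs 2: x=1 → posterior Beta(7/2, 8/5)
obs 3: x=1 → posterior Beta(9/2, 8/5)
obs 4: x=1 → posterior Beta(11/2, 8/5)
obs 5: x=1 → posterior Beta(13/2, 8/5)
obs 6: x=0 → posterior Beta(13/2, 13/5)
obs 7: x=1 → posterior Beta(15/2, 13/5)
obs 8: x=1 → posterior Beta(17/2, 13/5)
obs 9: x=1 → posterior Beta(19/2, 13/5)
obs 10: x=0 → posterior Beta(19/2, 18/5)
obs 11: x=1 → posterior Beta(21/2, 18/5)
obs 12: x=1 → posterior Beta(23/2, 18/5)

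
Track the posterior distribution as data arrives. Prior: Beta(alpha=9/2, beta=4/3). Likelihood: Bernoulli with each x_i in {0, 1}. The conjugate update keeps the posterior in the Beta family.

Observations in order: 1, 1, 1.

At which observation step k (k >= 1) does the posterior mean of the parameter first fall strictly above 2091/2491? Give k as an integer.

k = 3

obs 1: x=1 → posterior Beta(11/2, 4/3)
obs 2: x=1 → posterior Beta(13/2, 4/3)
obs 3: x=1 → posterior Beta(15/2, 4/3)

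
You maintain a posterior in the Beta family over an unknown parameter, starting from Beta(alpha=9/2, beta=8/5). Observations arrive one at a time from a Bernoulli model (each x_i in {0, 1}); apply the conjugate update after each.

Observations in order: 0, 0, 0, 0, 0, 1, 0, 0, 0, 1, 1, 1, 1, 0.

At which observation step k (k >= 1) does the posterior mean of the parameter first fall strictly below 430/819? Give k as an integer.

obs 1: x=0 → posterior Beta(9/2, 13/5)
obs 2: x=0 → posterior Beta(9/2, 18/5)
obs 3: x=0 → posterior Beta(9/2, 23/5)
obs 4: x=0 → posterior Beta(9/2, 28/5)
obs 5: x=0 → posterior Beta(9/2, 33/5)
obs 6: x=1 → posterior Beta(11/2, 33/5)
obs 7: x=0 → posterior Beta(11/2, 38/5)
obs 8: x=0 → posterior Beta(11/2, 43/5)
obs 9: x=0 → posterior Beta(11/2, 48/5)
obs 10: x=1 → posterior Beta(13/2, 48/5)
obs 11: x=1 → posterior Beta(15/2, 48/5)
obs 12: x=1 → posterior Beta(17/2, 48/5)
obs 13: x=1 → posterior Beta(19/2, 48/5)
obs 14: x=0 → posterior Beta(19/2, 53/5)

k = 3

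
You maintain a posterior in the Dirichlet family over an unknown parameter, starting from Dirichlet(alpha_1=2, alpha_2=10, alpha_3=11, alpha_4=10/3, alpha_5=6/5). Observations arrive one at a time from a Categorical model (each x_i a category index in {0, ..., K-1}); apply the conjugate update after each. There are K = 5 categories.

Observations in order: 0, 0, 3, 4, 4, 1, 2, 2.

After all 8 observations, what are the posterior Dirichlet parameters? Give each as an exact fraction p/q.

obs 1: x=0 → posterior Dirichlet(3, 10, 11, 10/3, 6/5)
obs 2: x=0 → posterior Dirichlet(4, 10, 11, 10/3, 6/5)
obs 3: x=3 → posterior Dirichlet(4, 10, 11, 13/3, 6/5)
obs 4: x=4 → posterior Dirichlet(4, 10, 11, 13/3, 11/5)
obs 5: x=4 → posterior Dirichlet(4, 10, 11, 13/3, 16/5)
obs 6: x=1 → posterior Dirichlet(4, 11, 11, 13/3, 16/5)
obs 7: x=2 → posterior Dirichlet(4, 11, 12, 13/3, 16/5)
obs 8: x=2 → posterior Dirichlet(4, 11, 13, 13/3, 16/5)

alpha_1=4, alpha_2=11, alpha_3=13, alpha_4=13/3, alpha_5=16/5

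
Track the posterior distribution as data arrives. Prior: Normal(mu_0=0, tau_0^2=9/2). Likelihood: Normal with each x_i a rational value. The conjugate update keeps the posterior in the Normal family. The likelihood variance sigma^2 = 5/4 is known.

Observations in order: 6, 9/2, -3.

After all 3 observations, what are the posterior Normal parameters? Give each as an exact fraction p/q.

obs 1: x=6 → posterior Normal(108/23, 45/46)
obs 2: x=9/2 → posterior Normal(189/41, 45/82)
obs 3: x=-3 → posterior Normal(135/59, 45/118)

mu_0=135/59, tau_0^2=45/118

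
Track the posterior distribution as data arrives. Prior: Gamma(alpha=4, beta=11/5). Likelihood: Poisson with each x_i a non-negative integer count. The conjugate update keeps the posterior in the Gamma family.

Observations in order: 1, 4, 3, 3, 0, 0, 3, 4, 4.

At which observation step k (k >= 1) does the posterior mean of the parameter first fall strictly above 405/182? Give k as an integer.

k = 3

obs 1: x=1 → posterior Gamma(5, 16/5)
obs 2: x=4 → posterior Gamma(9, 21/5)
obs 3: x=3 → posterior Gamma(12, 26/5)
obs 4: x=3 → posterior Gamma(15, 31/5)
obs 5: x=0 → posterior Gamma(15, 36/5)
obs 6: x=0 → posterior Gamma(15, 41/5)
obs 7: x=3 → posterior Gamma(18, 46/5)
obs 8: x=4 → posterior Gamma(22, 51/5)
obs 9: x=4 → posterior Gamma(26, 56/5)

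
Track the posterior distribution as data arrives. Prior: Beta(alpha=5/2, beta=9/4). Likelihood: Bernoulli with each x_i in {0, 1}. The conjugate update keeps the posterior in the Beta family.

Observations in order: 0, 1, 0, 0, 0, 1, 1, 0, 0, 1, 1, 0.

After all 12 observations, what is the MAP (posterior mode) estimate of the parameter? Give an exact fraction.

obs 1: x=0 → posterior Beta(5/2, 13/4)
obs 2: x=1 → posterior Beta(7/2, 13/4)
obs 3: x=0 → posterior Beta(7/2, 17/4)
obs 4: x=0 → posterior Beta(7/2, 21/4)
obs 5: x=0 → posterior Beta(7/2, 25/4)
obs 6: x=1 → posterior Beta(9/2, 25/4)
obs 7: x=1 → posterior Beta(11/2, 25/4)
obs 8: x=0 → posterior Beta(11/2, 29/4)
obs 9: x=0 → posterior Beta(11/2, 33/4)
obs 10: x=1 → posterior Beta(13/2, 33/4)
obs 11: x=1 → posterior Beta(15/2, 33/4)
obs 12: x=0 → posterior Beta(15/2, 37/4)

26/59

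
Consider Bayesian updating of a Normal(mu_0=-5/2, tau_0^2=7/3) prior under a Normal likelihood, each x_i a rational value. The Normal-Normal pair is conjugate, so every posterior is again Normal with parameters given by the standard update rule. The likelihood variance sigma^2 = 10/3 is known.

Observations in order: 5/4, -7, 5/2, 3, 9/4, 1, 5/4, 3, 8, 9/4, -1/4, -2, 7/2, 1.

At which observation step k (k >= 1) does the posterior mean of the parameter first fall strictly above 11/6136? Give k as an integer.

k = 7

obs 1: x=5/4 → posterior Normal(-65/68, 70/51)
obs 2: x=-7 → posterior Normal(-87/32, 35/36)
obs 3: x=5/2 → posterior Normal(-191/124, 70/93)
obs 4: x=3 → posterior Normal(-107/152, 35/57)
obs 5: x=9/4 → posterior Normal(-11/45, 14/27)
obs 6: x=1 → posterior Normal(-1/13, 35/78)
obs 7: x=5/4 → posterior Normal(19/236, 70/177)
obs 8: x=3 → posterior Normal(103/264, 35/99)
obs 9: x=8 → posterior Normal(327/292, 70/219)
obs 10: x=9/4 → posterior Normal(39/32, 7/24)
obs 11: x=-1/4 → posterior Normal(383/348, 70/261)
obs 12: x=-2 → posterior Normal(327/376, 35/141)
obs 13: x=7/2 → posterior Normal(425/404, 70/303)
obs 14: x=1 → posterior Normal(151/144, 35/162)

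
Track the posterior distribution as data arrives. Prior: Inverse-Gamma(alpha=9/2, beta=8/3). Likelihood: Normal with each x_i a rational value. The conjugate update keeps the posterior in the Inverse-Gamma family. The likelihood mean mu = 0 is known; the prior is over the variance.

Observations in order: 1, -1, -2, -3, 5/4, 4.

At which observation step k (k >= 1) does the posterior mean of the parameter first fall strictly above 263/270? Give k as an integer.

k = 3

obs 1: x=1 → posterior Inverse-Gamma(5, 19/6)
obs 2: x=-1 → posterior Inverse-Gamma(11/2, 11/3)
obs 3: x=-2 → posterior Inverse-Gamma(6, 17/3)
obs 4: x=-3 → posterior Inverse-Gamma(13/2, 61/6)
obs 5: x=5/4 → posterior Inverse-Gamma(7, 1051/96)
obs 6: x=4 → posterior Inverse-Gamma(15/2, 1819/96)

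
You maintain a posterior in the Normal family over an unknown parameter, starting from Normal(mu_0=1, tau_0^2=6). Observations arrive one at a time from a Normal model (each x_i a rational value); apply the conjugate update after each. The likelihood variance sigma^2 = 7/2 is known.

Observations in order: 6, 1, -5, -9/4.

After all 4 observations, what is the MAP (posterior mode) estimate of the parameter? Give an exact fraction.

obs 1: x=6 → posterior Normal(79/19, 42/19)
obs 2: x=1 → posterior Normal(91/31, 42/31)
obs 3: x=-5 → posterior Normal(31/43, 42/43)
obs 4: x=-9/4 → posterior Normal(4/55, 42/55)

4/55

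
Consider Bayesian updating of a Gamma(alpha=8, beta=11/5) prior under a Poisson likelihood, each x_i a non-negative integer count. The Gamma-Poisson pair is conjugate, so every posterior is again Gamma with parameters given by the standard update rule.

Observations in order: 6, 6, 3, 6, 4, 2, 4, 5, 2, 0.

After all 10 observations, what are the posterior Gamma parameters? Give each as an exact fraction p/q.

obs 1: x=6 → posterior Gamma(14, 16/5)
obs 2: x=6 → posterior Gamma(20, 21/5)
obs 3: x=3 → posterior Gamma(23, 26/5)
obs 4: x=6 → posterior Gamma(29, 31/5)
obs 5: x=4 → posterior Gamma(33, 36/5)
obs 6: x=2 → posterior Gamma(35, 41/5)
obs 7: x=4 → posterior Gamma(39, 46/5)
obs 8: x=5 → posterior Gamma(44, 51/5)
obs 9: x=2 → posterior Gamma(46, 56/5)
obs 10: x=0 → posterior Gamma(46, 61/5)

alpha=46, beta=61/5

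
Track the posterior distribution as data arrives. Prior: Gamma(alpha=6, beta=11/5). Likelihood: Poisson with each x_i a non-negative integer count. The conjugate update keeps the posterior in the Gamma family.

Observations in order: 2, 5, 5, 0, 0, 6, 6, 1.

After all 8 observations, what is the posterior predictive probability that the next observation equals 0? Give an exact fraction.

86035058637402059052043906841583182924311591281789051/1562531701075863192779448904272185314811647640213651456

obs 1: x=2 → posterior Gamma(8, 16/5)
obs 2: x=5 → posterior Gamma(13, 21/5)
obs 3: x=5 → posterior Gamma(18, 26/5)
obs 4: x=0 → posterior Gamma(18, 31/5)
obs 5: x=0 → posterior Gamma(18, 36/5)
obs 6: x=6 → posterior Gamma(24, 41/5)
obs 7: x=6 → posterior Gamma(30, 46/5)
obs 8: x=1 → posterior Gamma(31, 51/5)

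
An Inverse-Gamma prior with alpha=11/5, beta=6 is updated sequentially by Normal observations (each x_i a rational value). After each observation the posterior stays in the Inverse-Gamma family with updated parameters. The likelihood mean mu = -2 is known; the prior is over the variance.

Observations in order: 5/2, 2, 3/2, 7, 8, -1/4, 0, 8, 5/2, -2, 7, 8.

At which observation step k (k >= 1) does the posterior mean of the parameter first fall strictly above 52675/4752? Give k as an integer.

k = 3

obs 1: x=5/2 → posterior Inverse-Gamma(27/10, 129/8)
obs 2: x=2 → posterior Inverse-Gamma(16/5, 193/8)
obs 3: x=3/2 → posterior Inverse-Gamma(37/10, 121/4)
obs 4: x=7 → posterior Inverse-Gamma(21/5, 283/4)
obs 5: x=8 → posterior Inverse-Gamma(47/10, 483/4)
obs 6: x=-1/4 → posterior Inverse-Gamma(26/5, 3913/32)
obs 7: x=0 → posterior Inverse-Gamma(57/10, 3977/32)
obs 8: x=8 → posterior Inverse-Gamma(31/5, 5577/32)
obs 9: x=5/2 → posterior Inverse-Gamma(67/10, 5901/32)
obs 10: x=-2 → posterior Inverse-Gamma(36/5, 5901/32)
obs 11: x=7 → posterior Inverse-Gamma(77/10, 7197/32)
obs 12: x=8 → posterior Inverse-Gamma(41/5, 8797/32)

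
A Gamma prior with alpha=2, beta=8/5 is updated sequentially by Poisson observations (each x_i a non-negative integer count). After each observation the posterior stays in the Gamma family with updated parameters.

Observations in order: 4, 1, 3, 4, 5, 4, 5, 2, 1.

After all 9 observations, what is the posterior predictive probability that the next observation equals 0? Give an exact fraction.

283499278281258657725525680568509306972713148562602397/4637327846799278236670872192076827363889989062064340992

obs 1: x=4 → posterior Gamma(6, 13/5)
obs 2: x=1 → posterior Gamma(7, 18/5)
obs 3: x=3 → posterior Gamma(10, 23/5)
obs 4: x=4 → posterior Gamma(14, 28/5)
obs 5: x=5 → posterior Gamma(19, 33/5)
obs 6: x=4 → posterior Gamma(23, 38/5)
obs 7: x=5 → posterior Gamma(28, 43/5)
obs 8: x=2 → posterior Gamma(30, 48/5)
obs 9: x=1 → posterior Gamma(31, 53/5)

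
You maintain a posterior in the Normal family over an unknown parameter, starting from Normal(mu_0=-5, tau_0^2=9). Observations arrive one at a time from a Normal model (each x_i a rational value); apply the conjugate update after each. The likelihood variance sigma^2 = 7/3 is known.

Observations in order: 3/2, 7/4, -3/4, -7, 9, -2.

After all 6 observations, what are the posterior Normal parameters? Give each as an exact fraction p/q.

obs 1: x=3/2 → posterior Normal(11/68, 63/34)
obs 2: x=7/4 → posterior Normal(211/244, 63/61)
obs 3: x=-3/4 → posterior Normal(65/176, 63/88)
obs 4: x=-7 → posterior Normal(-313/230, 63/115)
obs 5: x=9 → posterior Normal(173/284, 63/142)
obs 6: x=-2 → posterior Normal(5/26, 63/169)

mu_0=5/26, tau_0^2=63/169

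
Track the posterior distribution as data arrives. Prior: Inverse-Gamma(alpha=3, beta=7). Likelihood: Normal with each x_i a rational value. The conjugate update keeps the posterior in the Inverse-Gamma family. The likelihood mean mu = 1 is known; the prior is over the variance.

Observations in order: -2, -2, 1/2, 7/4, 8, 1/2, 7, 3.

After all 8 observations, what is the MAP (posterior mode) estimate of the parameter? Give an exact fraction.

obs 1: x=-2 → posterior Inverse-Gamma(7/2, 23/2)
obs 2: x=-2 → posterior Inverse-Gamma(4, 16)
obs 3: x=1/2 → posterior Inverse-Gamma(9/2, 129/8)
obs 4: x=7/4 → posterior Inverse-Gamma(5, 525/32)
obs 5: x=8 → posterior Inverse-Gamma(11/2, 1309/32)
obs 6: x=1/2 → posterior Inverse-Gamma(6, 1313/32)
obs 7: x=7 → posterior Inverse-Gamma(13/2, 1889/32)
obs 8: x=3 → posterior Inverse-Gamma(7, 1953/32)

1953/256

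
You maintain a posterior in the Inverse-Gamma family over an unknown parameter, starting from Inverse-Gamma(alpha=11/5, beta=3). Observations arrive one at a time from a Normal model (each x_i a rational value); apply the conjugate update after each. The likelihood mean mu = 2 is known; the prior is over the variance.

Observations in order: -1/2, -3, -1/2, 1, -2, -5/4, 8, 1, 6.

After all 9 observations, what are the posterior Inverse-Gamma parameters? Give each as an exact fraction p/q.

obs 1: x=-1/2 → posterior Inverse-Gamma(27/10, 49/8)
obs 2: x=-3 → posterior Inverse-Gamma(16/5, 149/8)
obs 3: x=-1/2 → posterior Inverse-Gamma(37/10, 87/4)
obs 4: x=1 → posterior Inverse-Gamma(21/5, 89/4)
obs 5: x=-2 → posterior Inverse-Gamma(47/10, 121/4)
obs 6: x=-5/4 → posterior Inverse-Gamma(26/5, 1137/32)
obs 7: x=8 → posterior Inverse-Gamma(57/10, 1713/32)
obs 8: x=1 → posterior Inverse-Gamma(31/5, 1729/32)
obs 9: x=6 → posterior Inverse-Gamma(67/10, 1985/32)

alpha=67/10, beta=1985/32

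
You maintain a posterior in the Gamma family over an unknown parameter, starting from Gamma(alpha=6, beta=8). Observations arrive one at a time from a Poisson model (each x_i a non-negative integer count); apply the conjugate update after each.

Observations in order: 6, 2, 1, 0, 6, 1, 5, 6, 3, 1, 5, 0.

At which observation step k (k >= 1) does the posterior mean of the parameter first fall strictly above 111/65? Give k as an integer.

obs 1: x=6 → posterior Gamma(12, 9)
obs 2: x=2 → posterior Gamma(14, 10)
obs 3: x=1 → posterior Gamma(15, 11)
obs 4: x=0 → posterior Gamma(15, 12)
obs 5: x=6 → posterior Gamma(21, 13)
obs 6: x=1 → posterior Gamma(22, 14)
obs 7: x=5 → posterior Gamma(27, 15)
obs 8: x=6 → posterior Gamma(33, 16)
obs 9: x=3 → posterior Gamma(36, 17)
obs 10: x=1 → posterior Gamma(37, 18)
obs 11: x=5 → posterior Gamma(42, 19)
obs 12: x=0 → posterior Gamma(42, 20)

k = 7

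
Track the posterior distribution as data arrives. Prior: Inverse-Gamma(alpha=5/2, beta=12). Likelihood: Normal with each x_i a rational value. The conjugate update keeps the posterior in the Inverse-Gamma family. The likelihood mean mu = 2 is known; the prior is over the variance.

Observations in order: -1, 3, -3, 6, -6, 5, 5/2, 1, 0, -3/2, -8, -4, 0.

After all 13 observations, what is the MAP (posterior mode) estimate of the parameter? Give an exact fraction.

obs 1: x=-1 → posterior Inverse-Gamma(3, 33/2)
obs 2: x=3 → posterior Inverse-Gamma(7/2, 17)
obs 3: x=-3 → posterior Inverse-Gamma(4, 59/2)
obs 4: x=6 → posterior Inverse-Gamma(9/2, 75/2)
obs 5: x=-6 → posterior Inverse-Gamma(5, 139/2)
obs 6: x=5 → posterior Inverse-Gamma(11/2, 74)
obs 7: x=5/2 → posterior Inverse-Gamma(6, 593/8)
obs 8: x=1 → posterior Inverse-Gamma(13/2, 597/8)
obs 9: x=0 → posterior Inverse-Gamma(7, 613/8)
obs 10: x=-3/2 → posterior Inverse-Gamma(15/2, 331/4)
obs 11: x=-8 → posterior Inverse-Gamma(8, 531/4)
obs 12: x=-4 → posterior Inverse-Gamma(17/2, 603/4)
obs 13: x=0 → posterior Inverse-Gamma(9, 611/4)

611/40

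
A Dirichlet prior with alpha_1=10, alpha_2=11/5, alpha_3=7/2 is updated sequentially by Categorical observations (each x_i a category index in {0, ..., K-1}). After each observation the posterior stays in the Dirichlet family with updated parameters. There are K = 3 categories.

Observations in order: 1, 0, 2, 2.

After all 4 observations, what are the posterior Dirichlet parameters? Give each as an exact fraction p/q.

alpha_1=11, alpha_2=16/5, alpha_3=11/2

obs 1: x=1 → posterior Dirichlet(10, 16/5, 7/2)
obs 2: x=0 → posterior Dirichlet(11, 16/5, 7/2)
obs 3: x=2 → posterior Dirichlet(11, 16/5, 9/2)
obs 4: x=2 → posterior Dirichlet(11, 16/5, 11/2)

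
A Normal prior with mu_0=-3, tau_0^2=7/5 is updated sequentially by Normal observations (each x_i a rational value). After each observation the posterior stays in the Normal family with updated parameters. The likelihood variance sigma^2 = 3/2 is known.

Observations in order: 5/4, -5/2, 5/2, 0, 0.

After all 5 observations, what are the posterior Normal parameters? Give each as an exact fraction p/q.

mu_0=-11/34, tau_0^2=21/85

obs 1: x=5/4 → posterior Normal(-55/58, 21/29)
obs 2: x=-5/2 → posterior Normal(-125/86, 21/43)
obs 3: x=5/2 → posterior Normal(-55/114, 7/19)
obs 4: x=0 → posterior Normal(-55/142, 21/71)
obs 5: x=0 → posterior Normal(-11/34, 21/85)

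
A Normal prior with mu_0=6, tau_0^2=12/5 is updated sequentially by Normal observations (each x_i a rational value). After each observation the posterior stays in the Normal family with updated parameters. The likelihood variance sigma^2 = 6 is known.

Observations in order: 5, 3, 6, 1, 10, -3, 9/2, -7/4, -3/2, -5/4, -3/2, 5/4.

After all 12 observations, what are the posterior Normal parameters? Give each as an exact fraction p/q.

mu_0=147/58, tau_0^2=12/29

obs 1: x=5 → posterior Normal(40/7, 12/7)
obs 2: x=3 → posterior Normal(46/9, 4/3)
obs 3: x=6 → posterior Normal(58/11, 12/11)
obs 4: x=1 → posterior Normal(60/13, 12/13)
obs 5: x=10 → posterior Normal(16/3, 4/5)
obs 6: x=-3 → posterior Normal(74/17, 12/17)
obs 7: x=9/2 → posterior Normal(83/19, 12/19)
obs 8: x=-7/4 → posterior Normal(53/14, 4/7)
obs 9: x=-3/2 → posterior Normal(153/46, 12/23)
obs 10: x=-5/4 → posterior Normal(74/25, 12/25)
obs 11: x=-3/2 → posterior Normal(71/27, 4/9)
obs 12: x=5/4 → posterior Normal(147/58, 12/29)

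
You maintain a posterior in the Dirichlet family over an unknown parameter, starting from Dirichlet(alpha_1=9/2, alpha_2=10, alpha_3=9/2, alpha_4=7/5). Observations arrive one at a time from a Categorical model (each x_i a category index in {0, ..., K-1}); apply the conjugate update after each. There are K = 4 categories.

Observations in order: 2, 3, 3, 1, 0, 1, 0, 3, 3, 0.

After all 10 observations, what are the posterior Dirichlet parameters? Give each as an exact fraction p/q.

alpha_1=15/2, alpha_2=12, alpha_3=11/2, alpha_4=27/5

obs 1: x=2 → posterior Dirichlet(9/2, 10, 11/2, 7/5)
obs 2: x=3 → posterior Dirichlet(9/2, 10, 11/2, 12/5)
obs 3: x=3 → posterior Dirichlet(9/2, 10, 11/2, 17/5)
obs 4: x=1 → posterior Dirichlet(9/2, 11, 11/2, 17/5)
obs 5: x=0 → posterior Dirichlet(11/2, 11, 11/2, 17/5)
obs 6: x=1 → posterior Dirichlet(11/2, 12, 11/2, 17/5)
obs 7: x=0 → posterior Dirichlet(13/2, 12, 11/2, 17/5)
obs 8: x=3 → posterior Dirichlet(13/2, 12, 11/2, 22/5)
obs 9: x=3 → posterior Dirichlet(13/2, 12, 11/2, 27/5)
obs 10: x=0 → posterior Dirichlet(15/2, 12, 11/2, 27/5)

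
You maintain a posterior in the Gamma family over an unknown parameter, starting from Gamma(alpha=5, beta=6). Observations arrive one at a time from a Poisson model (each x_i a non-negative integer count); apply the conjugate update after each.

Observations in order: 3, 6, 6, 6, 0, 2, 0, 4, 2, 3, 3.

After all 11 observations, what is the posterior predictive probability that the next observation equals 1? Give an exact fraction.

obs 1: x=3 → posterior Gamma(8, 7)
obs 2: x=6 → posterior Gamma(14, 8)
obs 3: x=6 → posterior Gamma(20, 9)
obs 4: x=6 → posterior Gamma(26, 10)
obs 5: x=0 → posterior Gamma(26, 11)
obs 6: x=2 → posterior Gamma(28, 12)
obs 7: x=0 → posterior Gamma(28, 13)
obs 8: x=4 → posterior Gamma(32, 14)
obs 9: x=2 → posterior Gamma(34, 15)
obs 10: x=3 → posterior Gamma(37, 16)
obs 11: x=3 → posterior Gamma(40, 17)

82589884633902530014169004147657920144883636816005/365664434915323338551136724983039172014871827972096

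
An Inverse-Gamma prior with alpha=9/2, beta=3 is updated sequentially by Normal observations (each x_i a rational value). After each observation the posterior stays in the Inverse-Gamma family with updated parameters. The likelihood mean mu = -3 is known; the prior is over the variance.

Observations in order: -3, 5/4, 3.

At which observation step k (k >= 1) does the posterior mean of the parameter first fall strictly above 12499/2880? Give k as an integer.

k = 3

obs 1: x=-3 → posterior Inverse-Gamma(5, 3)
obs 2: x=5/4 → posterior Inverse-Gamma(11/2, 385/32)
obs 3: x=3 → posterior Inverse-Gamma(6, 961/32)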